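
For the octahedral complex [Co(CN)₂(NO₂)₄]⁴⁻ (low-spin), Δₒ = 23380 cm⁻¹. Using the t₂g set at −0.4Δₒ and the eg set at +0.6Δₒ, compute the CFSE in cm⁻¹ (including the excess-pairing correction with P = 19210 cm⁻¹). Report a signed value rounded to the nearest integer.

-22874

Ligand charges: 2×(-1) from CN⁻ and 4×(-1) from NO₂⁻ sum to -6; with overall charge -4, Co is +2.
Group 9 minus oxidation state +2 gives a d⁷ configuration for Co²⁺.
Electron filling gives t₂g⁶ eg¹.
Orbital CFSE = 6(-0.4) + 1(0.6) = -1.8Δₒ = -1.8 × 23380 = -42084 cm⁻¹.
Pairing penalty: 3 pairs vs 2 in the high-spin reference → 1 extra × P = 19210 cm⁻¹.
Net CFSE = -42084 + 19210 = -22874 cm⁻¹.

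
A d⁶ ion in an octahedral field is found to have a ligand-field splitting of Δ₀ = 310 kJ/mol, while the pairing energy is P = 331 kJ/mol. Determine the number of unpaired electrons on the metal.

4

Since Δ₀ = 310 kJ/mol < P = 331 kJ/mol, the complex adopts the high-spin configuration.
Configuration: t2g^4 e_g^2.
Unpaired electrons: 4.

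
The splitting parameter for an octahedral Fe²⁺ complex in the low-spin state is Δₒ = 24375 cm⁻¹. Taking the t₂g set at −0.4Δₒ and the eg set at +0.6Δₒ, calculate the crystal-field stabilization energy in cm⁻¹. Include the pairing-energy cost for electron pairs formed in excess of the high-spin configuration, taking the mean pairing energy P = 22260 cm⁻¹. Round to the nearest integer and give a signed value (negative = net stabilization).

Fe is in group 8, so Fe²⁺ is d⁶ (8 − 2 = 6).
Configuration: t₂g⁶ eg⁰.
CFSE(orbital) = 6×(-0.4Δₒ) + 0×(0.6Δₒ) = -2.4Δₒ; with Δₒ = 24375 cm⁻¹ that is -58500 cm⁻¹.
High-spin d⁶ would be t₂g⁴ eg² with 1 pair; low-spin has 3, so 2 excess pairs cost +2P = +44520 cm⁻¹.
Overall CFSE = -58500 + 44520 = -13980 cm⁻¹.

-13980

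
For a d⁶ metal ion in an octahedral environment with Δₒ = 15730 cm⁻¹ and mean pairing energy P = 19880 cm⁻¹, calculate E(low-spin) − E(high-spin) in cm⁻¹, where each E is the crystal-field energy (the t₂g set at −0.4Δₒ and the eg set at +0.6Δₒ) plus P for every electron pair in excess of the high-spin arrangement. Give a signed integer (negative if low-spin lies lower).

8300

In the high-spin limit (t₂g⁴ eg²) the orbital term is -0.4Δₒ = -6292 cm⁻¹, with no excess pairing.
For low-spin the configuration is t₂g⁶ eg⁰: orbital energy -2.4 × 15730 = -37752 cm⁻¹, and 2 additional pairs relative to high-spin add 39760 cm⁻¹, giving 2008 cm⁻¹.
Thus E(LS) − E(HS) = 8300 cm⁻¹.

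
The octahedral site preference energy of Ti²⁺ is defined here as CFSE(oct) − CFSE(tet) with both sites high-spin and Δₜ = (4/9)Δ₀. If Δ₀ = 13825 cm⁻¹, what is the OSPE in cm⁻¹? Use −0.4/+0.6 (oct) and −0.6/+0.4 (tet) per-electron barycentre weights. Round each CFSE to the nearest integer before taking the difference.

-3687

Ti sits in group 4; removing 2 electrons leaves Ti²⁺ with 4 − 2 = 2 d electrons.
Octahedral high-spin t₂g² eg⁰: CFSE = -0.8 × 13825 = -11060 cm⁻¹.
Tetrahedral: e² t₂⁰, CFSE = 2(−0.6) + 0(+0.4) = -1.2Δₜ = -1.2 × (4/9) × 13825 = -7373 cm⁻¹.
Subtracting, OSPE = -11060 − (-7373) = -3687 cm⁻¹.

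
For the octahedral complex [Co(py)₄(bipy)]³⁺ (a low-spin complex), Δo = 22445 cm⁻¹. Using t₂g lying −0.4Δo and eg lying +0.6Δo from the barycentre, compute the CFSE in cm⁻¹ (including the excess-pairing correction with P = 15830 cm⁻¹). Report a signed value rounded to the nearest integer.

-22208

Ligand charges: 4×(+0) from py and 1×(+0) from bipy sum to +0; with overall charge +3, Co is +3.
Co sits in group 9; removing 3 electrons leaves Co³⁺ with 9 − 3 = 6 d electrons.
The d⁶ electrons fill as t₂g⁶ eg⁰.
Orbital CFSE = 6(-0.4) + 0(0.6) = -2.4Δo = -2.4 × 22445 = -53868 cm⁻¹.
Relative to high-spin t₂g⁴ eg² (1 paired), the low-spin configuration has 2 additional pairs, contributing +2 × 15830 = +31660 cm⁻¹.
Overall CFSE = -53868 + 31660 = -22208 cm⁻¹.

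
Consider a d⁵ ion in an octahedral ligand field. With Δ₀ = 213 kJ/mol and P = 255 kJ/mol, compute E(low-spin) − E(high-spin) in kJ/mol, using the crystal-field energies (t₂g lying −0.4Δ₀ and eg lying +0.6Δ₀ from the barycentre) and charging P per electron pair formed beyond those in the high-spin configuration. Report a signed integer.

84

High-spin: t₂g³ eg², CFSE = 0.0Δ₀ = 0 kJ/mol.
Low-spin t₂g⁵ eg⁰ gives -2.0Δ₀ = -426 kJ/mol, but forming 2 extra pairs costs 2P = 510 kJ/mol, so E(LS) = -426 + 510 = 84 kJ/mol.
Thus E(LS) − E(HS) = 84 kJ/mol.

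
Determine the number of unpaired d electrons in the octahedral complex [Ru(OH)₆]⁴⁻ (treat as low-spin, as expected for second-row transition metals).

Each OH⁻ contributes -1; 6 × (-1) = -6. With overall charge -4, Ru is in the +2 oxidation state.
Ru is in group 8, so Ru²⁺ is d⁶ (8 − 2 = 6).
Configuration: t2g^6 e_g^0, giving 0 unpaired electrons.

0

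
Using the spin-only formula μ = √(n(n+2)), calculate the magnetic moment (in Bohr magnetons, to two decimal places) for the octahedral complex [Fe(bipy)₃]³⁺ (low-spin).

1.73 Bohr magnetons

bipy is neutral, so the +3 overall charge sits on Fe: oxidation state +3.
Fe is in group 8, so Fe³⁺ is d⁵ (8 − 3 = 5).
Configuration: t₂g⁵ eg⁰ → 1 unpaired electron.
μ(spin-only) = √[1(1+2)] = √3 ≈ 1.73 Bohr magnetons.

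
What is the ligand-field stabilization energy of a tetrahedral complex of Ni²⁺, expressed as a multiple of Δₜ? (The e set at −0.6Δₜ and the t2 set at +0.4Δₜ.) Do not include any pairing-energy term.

-0.8 Δₜ

Ni sits in group 10; removing 2 electrons leaves Ni²⁺ with 10 − 2 = 8 d electrons.
With tetrahedral geometry the complex is necessarily high-spin.
Configuration: e^4 t2^4.
CFSE = 4(-0.6Δₜ) + 4(0.4Δₜ) = -2.4Δₜ + 1.6Δₜ = -0.8Δₜ.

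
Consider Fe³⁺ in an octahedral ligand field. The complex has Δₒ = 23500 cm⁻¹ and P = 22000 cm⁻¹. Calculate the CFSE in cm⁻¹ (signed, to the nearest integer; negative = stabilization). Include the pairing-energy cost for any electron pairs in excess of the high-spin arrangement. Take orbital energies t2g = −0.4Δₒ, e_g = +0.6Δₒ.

-3000

Fe³⁺: group 8, so d-count = 8 − 3 = 5.
Since Δₒ = 23500 cm⁻¹ > P = 22000 cm⁻¹, the complex adopts the low-spin configuration.
Filling d⁵ accordingly: t2g^5 e_g^0.
Orbital CFSE = -2.0Δₒ = -2.0 × 23500 = -47000 cm⁻¹.
Excess pairs vs high-spin: 2 − 0 = 2; pairing cost = +44000 cm⁻¹.
Net CFSE = -47000 + 44000 = -3000 cm⁻¹.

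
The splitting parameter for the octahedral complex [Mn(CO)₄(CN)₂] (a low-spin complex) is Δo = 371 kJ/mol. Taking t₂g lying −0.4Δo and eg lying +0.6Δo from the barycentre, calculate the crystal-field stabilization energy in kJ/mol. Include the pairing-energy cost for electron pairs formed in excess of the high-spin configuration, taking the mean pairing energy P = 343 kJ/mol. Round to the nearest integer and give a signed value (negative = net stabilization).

-56

Ligand charges: 4×(+0) from CO and 2×(-1) from CN⁻ sum to -2; with overall charge +0, Mn is +2.
Group 7 minus oxidation state +2 gives a d⁵ configuration for Mn²⁺.
Electron filling gives t₂g⁵ eg⁰.
CFSE(orbital) = 5×(-0.4Δo) + 0×(0.6Δo) = -2.0Δo; with Δo = 371 kJ/mol that is -742 kJ/mol.
Pairing penalty: 2 pairs vs 0 in the high-spin reference → 2 extra × P = 686 kJ/mol.
Overall CFSE = -742 + 686 = -56 kJ/mol.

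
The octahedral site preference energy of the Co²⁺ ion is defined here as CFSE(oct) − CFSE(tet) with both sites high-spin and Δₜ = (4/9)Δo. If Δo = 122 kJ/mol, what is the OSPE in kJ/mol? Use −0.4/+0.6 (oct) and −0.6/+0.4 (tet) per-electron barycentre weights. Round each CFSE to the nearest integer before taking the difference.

Co²⁺: group 9, so d-count = 9 − 2 = 7.
Octahedral high-spin t2g^5 e_g^2: CFSE = -0.8 × 122 = -98 kJ/mol.
Tetrahedral e^4 t2^3 gives -1.2Δₜ = -1.2 × (4/9) × 122 = -65 kJ/mol.
OSPE = -98 − (-65) = -33 kJ/mol.

-33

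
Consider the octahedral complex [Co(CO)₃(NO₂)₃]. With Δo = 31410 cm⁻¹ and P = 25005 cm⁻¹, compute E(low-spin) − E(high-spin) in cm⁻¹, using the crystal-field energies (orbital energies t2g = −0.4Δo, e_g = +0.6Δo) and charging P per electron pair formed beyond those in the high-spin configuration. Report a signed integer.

Ligand charges: 3×(+0) from CO and 3×(-1) from NO₂⁻ sum to -3; with overall charge +0, Co is +3.
Co³⁺: group 9, so d-count = 9 − 3 = 6.
High-spin: t2g^4 e_g^2, CFSE = -0.4Δo = -12564 cm⁻¹.
Low-spin: t2g^6 e_g^0, orbital CFSE = -2.4Δo = -75384 cm⁻¹; plus 2 excess pairs × P = +50010 cm⁻¹; total -25374 cm⁻¹.
Thus E(LS) − E(HS) = -12810 cm⁻¹.

-12810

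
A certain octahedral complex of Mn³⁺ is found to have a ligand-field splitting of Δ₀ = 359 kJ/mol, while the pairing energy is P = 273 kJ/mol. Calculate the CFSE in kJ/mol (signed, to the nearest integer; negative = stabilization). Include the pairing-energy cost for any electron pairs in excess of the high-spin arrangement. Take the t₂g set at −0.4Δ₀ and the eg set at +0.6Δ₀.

-301

Mn sits in group 7; removing 3 electrons leaves Mn³⁺ with 7 − 3 = 4 d electrons.
Δ₀ > P, so pairing is preferred: the ground state is low-spin.
Configuration: t₂g⁴ eg⁰.
Orbital CFSE = -1.6Δ₀ = -1.6 × 359 = -574 kJ/mol.
Excess pairs vs high-spin: 1 − 0 = 1; pairing cost = +273 kJ/mol.
Net CFSE = -574 + 273 = -301 kJ/mol.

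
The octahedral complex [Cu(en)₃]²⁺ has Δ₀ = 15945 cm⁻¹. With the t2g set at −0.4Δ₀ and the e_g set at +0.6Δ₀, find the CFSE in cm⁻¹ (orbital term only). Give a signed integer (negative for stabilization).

en is neutral, so the +2 overall charge sits on Cu: oxidation state +2.
Cu sits in group 11; removing 2 electrons leaves Cu²⁺ with 11 − 2 = 9 d electrons.
Electron filling gives t2g^6 e_g^3.
CFSE(orbital) = 6×(-0.4Δ₀) + 3×(0.6Δ₀) = -0.6Δ₀; with Δ₀ = 15945 cm⁻¹ that is -9567 cm⁻¹.

-9567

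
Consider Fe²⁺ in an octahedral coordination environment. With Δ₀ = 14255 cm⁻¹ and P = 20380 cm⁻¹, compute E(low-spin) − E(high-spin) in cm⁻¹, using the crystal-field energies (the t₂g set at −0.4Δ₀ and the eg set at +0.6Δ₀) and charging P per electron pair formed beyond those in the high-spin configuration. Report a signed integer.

12250

Group 8 minus oxidation state +2 gives a d⁶ configuration for Fe²⁺.
High-spin d⁶ fills as t₂g⁴ eg² with CFSE 4(−0.4) + 2(+0.6) = -0.4Δ₀ = -5702 cm⁻¹.
For low-spin the configuration is t₂g⁶ eg⁰: orbital energy -2.4 × 14255 = -34212 cm⁻¹, and 2 additional pairs relative to high-spin add 40760 cm⁻¹, giving 6548 cm⁻¹.
Thus E(LS) − E(HS) = 12250 cm⁻¹.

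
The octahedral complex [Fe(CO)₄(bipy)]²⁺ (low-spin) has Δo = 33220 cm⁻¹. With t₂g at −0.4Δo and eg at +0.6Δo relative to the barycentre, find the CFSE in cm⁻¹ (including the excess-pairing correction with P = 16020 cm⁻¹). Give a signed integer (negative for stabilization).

-47688

Ligand charges: 4×(+0) from CO and 1×(+0) from bipy sum to +0; with overall charge +2, Fe is +2.
Fe sits in group 8; removing 2 electrons leaves Fe²⁺ with 8 − 2 = 6 d electrons.
Electron filling gives t₂g⁶ eg⁰.
The orbital stabilization is -2.4Δo = -2.4 × 33220 = -79728 cm⁻¹.
Relative to high-spin t₂g⁴ eg² (1 paired), the low-spin configuration has 2 additional pairs, contributing +2 × 16020 = +32040 cm⁻¹.
Combining: -79728 + 32040 = -47688 cm⁻¹.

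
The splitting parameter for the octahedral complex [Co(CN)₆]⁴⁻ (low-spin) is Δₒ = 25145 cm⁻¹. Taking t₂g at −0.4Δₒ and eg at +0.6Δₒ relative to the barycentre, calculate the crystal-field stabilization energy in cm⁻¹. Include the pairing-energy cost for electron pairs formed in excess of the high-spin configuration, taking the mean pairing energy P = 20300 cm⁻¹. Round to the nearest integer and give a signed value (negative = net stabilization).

-24961

Each CN⁻ contributes -1; 6 × (-1) = -6. With overall charge -4, Co is in the +2 oxidation state.
Co²⁺: group 9, so d-count = 9 − 2 = 7.
The d⁷ electrons fill as t₂g⁶ eg¹.
The orbital stabilization is -1.8Δₒ = -1.8 × 25145 = -45261 cm⁻¹.
Pairing penalty: 3 pairs vs 2 in the high-spin reference → 1 extra × P = 20300 cm⁻¹.
Combining: -45261 + 20300 = -24961 cm⁻¹.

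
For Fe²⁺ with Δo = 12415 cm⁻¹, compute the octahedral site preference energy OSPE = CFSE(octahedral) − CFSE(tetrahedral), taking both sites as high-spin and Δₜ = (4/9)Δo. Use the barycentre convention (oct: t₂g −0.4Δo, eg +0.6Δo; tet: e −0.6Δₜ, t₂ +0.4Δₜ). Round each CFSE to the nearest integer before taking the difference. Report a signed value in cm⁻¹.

-1655

Group 8 minus oxidation state +2 gives a d⁶ configuration for Fe²⁺.
Octahedral high-spin t₂g⁴ eg²: CFSE = -0.4 × 12415 = -4966 cm⁻¹.
Tetrahedral e³ t₂³ gives -0.6Δₜ = -0.6 × (4/9) × 12415 = -3311 cm⁻¹.
OSPE = -4966 − (-3311) = -1655 cm⁻¹.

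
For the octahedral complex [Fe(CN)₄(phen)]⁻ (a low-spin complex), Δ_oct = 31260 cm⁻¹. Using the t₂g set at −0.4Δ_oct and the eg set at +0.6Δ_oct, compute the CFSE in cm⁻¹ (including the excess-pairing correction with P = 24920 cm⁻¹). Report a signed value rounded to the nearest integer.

-12680

Ligand charges: 4×(-1) from CN⁻ and 1×(+0) from phen sum to -4; with overall charge -1, Fe is +3.
Fe is in group 8, so Fe³⁺ is d⁵ (8 − 3 = 5).
The d⁵ electrons fill as t₂g⁵ eg⁰.
The orbital stabilization is -2.0Δ_oct = -2.0 × 31260 = -62520 cm⁻¹.
Pairing penalty: 2 pairs vs 0 in the high-spin reference → 2 extra × P = 49840 cm⁻¹.
Overall CFSE = -62520 + 49840 = -12680 cm⁻¹.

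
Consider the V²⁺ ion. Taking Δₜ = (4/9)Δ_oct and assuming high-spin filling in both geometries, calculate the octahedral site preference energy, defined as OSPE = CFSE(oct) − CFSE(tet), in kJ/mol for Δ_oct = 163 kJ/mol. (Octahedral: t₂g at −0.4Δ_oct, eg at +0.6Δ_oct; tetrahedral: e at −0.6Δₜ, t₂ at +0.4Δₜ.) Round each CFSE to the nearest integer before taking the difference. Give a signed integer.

V sits in group 5; removing 2 electrons leaves V²⁺ with 5 − 2 = 3 d electrons.
Octahedral (high-spin): t₂g³ eg⁰, CFSE = 3(−0.4) + 0(+0.6) = -1.2Δ_oct = -1.2 × 163 = -196 kJ/mol.
Tetrahedral e² t₂¹ gives -0.8Δₜ = -0.8 × (4/9) × 163 = -58 kJ/mol.
OSPE = CFSE(oct) − CFSE(tet) = -196 − (-58) = -138 kJ/mol.

-138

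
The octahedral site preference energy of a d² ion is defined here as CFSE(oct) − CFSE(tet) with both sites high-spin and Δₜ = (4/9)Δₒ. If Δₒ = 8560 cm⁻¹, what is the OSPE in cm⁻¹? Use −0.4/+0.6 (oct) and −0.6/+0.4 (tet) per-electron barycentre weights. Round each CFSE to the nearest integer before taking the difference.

-2283

Octahedral (high-spin): t2g^2 e_g^0, CFSE = 2(−0.4) + 0(+0.6) = -0.8Δₒ = -0.8 × 8560 = -6848 cm⁻¹.
In a tetrahedral site the filling is e^2 t2^0: CFSE(tet) = -1.2Δₜ = -1.2 × (4/9)(8560) = -4565 cm⁻¹.
OSPE = CFSE(oct) − CFSE(tet) = -6848 − (-4565) = -2283 cm⁻¹.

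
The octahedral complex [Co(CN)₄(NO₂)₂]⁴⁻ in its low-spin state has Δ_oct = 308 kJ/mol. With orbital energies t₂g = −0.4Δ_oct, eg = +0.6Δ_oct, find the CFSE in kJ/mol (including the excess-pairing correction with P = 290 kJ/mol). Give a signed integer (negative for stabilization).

-264

Ligand charges: 4×(-1) from CN⁻ and 2×(-1) from NO₂⁻ sum to -6; with overall charge -4, Co is +2.
Group 9 minus oxidation state +2 gives a d⁷ configuration for Co²⁺.
Configuration: t₂g⁶ eg¹.
The orbital stabilization is -1.8Δ_oct = -1.8 × 308 = -554 kJ/mol.
High-spin d⁷ would be t₂g⁵ eg² with 2 pairs; low-spin has 3, so 1 excess pair costs +1P = +290 kJ/mol.
Overall CFSE = -554 + 290 = -264 kJ/mol.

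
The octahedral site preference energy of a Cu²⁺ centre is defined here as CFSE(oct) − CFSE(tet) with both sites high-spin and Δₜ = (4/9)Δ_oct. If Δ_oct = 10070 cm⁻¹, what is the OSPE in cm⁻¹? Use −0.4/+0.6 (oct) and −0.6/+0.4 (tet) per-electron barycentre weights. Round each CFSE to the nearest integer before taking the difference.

Cu is in group 11, so Cu²⁺ is d⁹ (11 − 2 = 9).
Octahedral (high-spin): t2g^6 e_g^3, CFSE = 6(−0.4) + 3(+0.6) = -0.6Δ_oct = -0.6 × 10070 = -6042 cm⁻¹.
Tetrahedral e^4 t2^5 gives -0.4Δₜ = -0.4 × (4/9) × 10070 = -1790 cm⁻¹.
OSPE = CFSE(oct) − CFSE(tet) = -6042 − (-1790) = -4252 cm⁻¹.

-4252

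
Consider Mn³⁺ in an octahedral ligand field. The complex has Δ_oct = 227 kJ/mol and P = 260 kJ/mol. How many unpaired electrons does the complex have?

4

Mn sits in group 7; removing 3 electrons leaves Mn³⁺ with 7 − 3 = 4 d electrons.
Since Δ_oct = 227 kJ/mol < P = 260 kJ/mol, the complex adopts the high-spin configuration.
That gives t₂g³ eg¹.
Unpaired electrons: 4.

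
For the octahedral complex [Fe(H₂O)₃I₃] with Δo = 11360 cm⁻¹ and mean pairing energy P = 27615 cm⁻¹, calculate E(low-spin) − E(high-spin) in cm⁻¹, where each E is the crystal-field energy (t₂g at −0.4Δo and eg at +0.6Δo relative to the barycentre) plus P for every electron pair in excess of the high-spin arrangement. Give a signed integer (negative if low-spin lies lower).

Ligand charges: 3×(+0) from H₂O and 3×(-1) from I⁻ sum to -3; with overall charge +0, Fe is +3.
Fe sits in group 8; removing 3 electrons leaves Fe³⁺ with 8 − 3 = 5 d electrons.
In the high-spin limit (t₂g³ eg²) the orbital term is 0.0Δo = 0 cm⁻¹, with no excess pairing.
Low-spin t₂g⁵ eg⁰ gives -2.0Δo = -22720 cm⁻¹, but forming 2 extra pairs costs 2P = 55230 cm⁻¹, so E(LS) = -22720 + 55230 = 32510 cm⁻¹.
E(LS) − E(HS) = 32510 − (0) = 32510 cm⁻¹.

32510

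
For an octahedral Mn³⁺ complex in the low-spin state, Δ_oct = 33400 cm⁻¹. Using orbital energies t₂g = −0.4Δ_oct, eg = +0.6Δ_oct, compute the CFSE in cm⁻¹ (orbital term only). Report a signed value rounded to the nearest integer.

-53440

Mn is in group 7, so Mn³⁺ is d⁴ (7 − 3 = 4).
Configuration: t₂g⁴ eg⁰.
CFSE(orbital) = 4×(-0.4Δ_oct) + 0×(0.6Δ_oct) = -1.6Δ_oct; with Δ_oct = 33400 cm⁻¹ that is -53440 cm⁻¹.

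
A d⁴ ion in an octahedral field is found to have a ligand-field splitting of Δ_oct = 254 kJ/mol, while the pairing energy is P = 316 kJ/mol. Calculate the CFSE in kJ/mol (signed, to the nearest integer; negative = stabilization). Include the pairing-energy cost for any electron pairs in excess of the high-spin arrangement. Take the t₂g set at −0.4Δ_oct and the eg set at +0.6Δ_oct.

-152

Since Δ_oct = 254 kJ/mol < P = 316 kJ/mol, the complex adopts the high-spin configuration.
Filling d⁴ accordingly: t₂g³ eg¹.
Orbital CFSE = -0.6Δ_oct = -0.6 × 254 = -152 kJ/mol.
High-spin has no excess pairs, so no pairing correction applies.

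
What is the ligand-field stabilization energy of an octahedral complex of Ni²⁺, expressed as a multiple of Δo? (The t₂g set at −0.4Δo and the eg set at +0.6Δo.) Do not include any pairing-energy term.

Ni²⁺: group 10, so d-count = 10 − 2 = 8.
Configuration: t₂g⁶ eg².
CFSE = 6(-0.4Δo) + 2(0.6Δo) = -2.4Δo + 1.2Δo = -1.2Δo.

-1.2 Δo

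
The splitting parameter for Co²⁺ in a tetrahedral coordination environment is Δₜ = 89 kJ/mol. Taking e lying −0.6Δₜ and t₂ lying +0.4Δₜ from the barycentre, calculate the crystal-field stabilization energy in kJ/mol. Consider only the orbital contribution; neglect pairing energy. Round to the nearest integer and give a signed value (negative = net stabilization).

-107

Co is in group 9, so Co²⁺ is d⁷ (9 − 2 = 7).
With tetrahedral geometry the complex is necessarily high-spin.
The d⁷ electrons fill as e⁴ t₂³.
The orbital stabilization is -1.2Δₜ = -1.2 × 89 = -107 kJ/mol.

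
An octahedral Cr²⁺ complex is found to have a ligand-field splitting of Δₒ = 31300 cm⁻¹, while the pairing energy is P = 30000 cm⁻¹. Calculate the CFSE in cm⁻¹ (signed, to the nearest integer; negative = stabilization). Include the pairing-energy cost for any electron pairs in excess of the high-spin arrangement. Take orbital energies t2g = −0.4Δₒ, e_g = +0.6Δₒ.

Cr²⁺: group 6, so d-count = 6 − 2 = 4.
Here Δₒ > P (31300 > 30000), so the low-spin state is favoured.
Filling d⁴ accordingly: t2g^4 e_g^0.
Orbital CFSE = -1.6Δₒ = -1.6 × 31300 = -50080 cm⁻¹.
Excess pairs vs high-spin: 1 − 0 = 1; pairing cost = +30000 cm⁻¹.
Net CFSE = -50080 + 30000 = -20080 cm⁻¹.

-20080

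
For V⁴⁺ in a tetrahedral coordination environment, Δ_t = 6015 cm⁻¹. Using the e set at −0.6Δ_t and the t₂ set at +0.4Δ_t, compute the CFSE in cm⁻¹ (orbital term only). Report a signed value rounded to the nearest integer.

V⁴⁺: group 5, so d-count = 5 − 4 = 1.
With tetrahedral geometry the complex is necessarily high-spin.
Electron filling gives e¹ t₂⁰.
The orbital stabilization is -0.6Δ_t = -0.6 × 6015 = -3609 cm⁻¹.

-3609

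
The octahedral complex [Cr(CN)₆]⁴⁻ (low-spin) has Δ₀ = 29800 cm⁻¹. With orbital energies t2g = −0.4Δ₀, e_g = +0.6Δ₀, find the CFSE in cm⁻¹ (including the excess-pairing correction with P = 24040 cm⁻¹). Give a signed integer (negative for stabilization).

-23640

Each CN⁻ contributes -1; 6 × (-1) = -6. With overall charge -4, Cr is in the +2 oxidation state.
Cr²⁺: group 6, so d-count = 6 − 2 = 4.
The d⁴ electrons fill as t2g^4 e_g^0.
The orbital stabilization is -1.6Δ₀ = -1.6 × 29800 = -47680 cm⁻¹.
Relative to high-spin t2g^3 e_g^1 (0 paired), the low-spin configuration has 1 additional pair, contributing +1 × 24040 = +24040 cm⁻¹.
Combining: -47680 + 24040 = -23640 cm⁻¹.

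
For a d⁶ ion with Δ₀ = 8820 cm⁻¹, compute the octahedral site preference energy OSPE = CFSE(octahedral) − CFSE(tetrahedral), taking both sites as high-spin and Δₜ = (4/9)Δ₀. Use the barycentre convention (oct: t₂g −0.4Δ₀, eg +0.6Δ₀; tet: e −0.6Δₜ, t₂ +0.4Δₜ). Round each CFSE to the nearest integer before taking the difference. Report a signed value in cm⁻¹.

-1176

Octahedral high-spin t2g^4 e_g^2: CFSE = -0.4 × 8820 = -3528 cm⁻¹.
Tetrahedral e^3 t2^3 gives -0.6Δₜ = -0.6 × (4/9) × 8820 = -2352 cm⁻¹.
Subtracting, OSPE = -3528 − (-2352) = -1176 cm⁻¹.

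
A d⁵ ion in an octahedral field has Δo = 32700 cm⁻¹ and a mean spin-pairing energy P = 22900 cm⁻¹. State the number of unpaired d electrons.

1

Here Δo > P (32700 > 22900), so the low-spin state is favoured.
Configuration: t2g^5 e_g^0.
Unpaired electrons: 1.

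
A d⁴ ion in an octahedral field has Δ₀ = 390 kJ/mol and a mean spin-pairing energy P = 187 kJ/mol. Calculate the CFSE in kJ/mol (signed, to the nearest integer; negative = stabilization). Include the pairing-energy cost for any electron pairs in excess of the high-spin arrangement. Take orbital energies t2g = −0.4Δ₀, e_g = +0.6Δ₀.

Δ₀ > P, so pairing is preferred: the ground state is low-spin.
Configuration: t2g^4 e_g^0.
Orbital CFSE = -1.6Δ₀ = -1.6 × 390 = -624 kJ/mol.
Excess pairs vs high-spin: 1 − 0 = 1; pairing cost = +187 kJ/mol.
Net CFSE = -624 + 187 = -437 kJ/mol.

-437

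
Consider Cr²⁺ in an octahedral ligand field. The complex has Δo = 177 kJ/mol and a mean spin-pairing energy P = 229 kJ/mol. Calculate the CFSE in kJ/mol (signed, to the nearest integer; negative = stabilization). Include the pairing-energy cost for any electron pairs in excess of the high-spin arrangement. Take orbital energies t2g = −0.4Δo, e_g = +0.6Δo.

Cr is in group 6, so Cr²⁺ is d⁴ (6 − 2 = 4).
With Δo < P the complex is high-spin.
Configuration: t2g^3 e_g^1.
Orbital CFSE = -0.6Δo = -0.6 × 177 = -106 kJ/mol.
High-spin has no excess pairs, so no pairing correction applies.

-106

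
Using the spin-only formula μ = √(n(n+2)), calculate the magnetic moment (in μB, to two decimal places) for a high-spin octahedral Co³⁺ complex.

Group 9 minus oxidation state +3 gives a d⁶ configuration for Co³⁺.
Configuration: t₂g⁴ eg² → 4 unpaired electrons.
μ(spin-only) = √[4(4+2)] = √24 ≈ 4.90 μB.

4.90 μB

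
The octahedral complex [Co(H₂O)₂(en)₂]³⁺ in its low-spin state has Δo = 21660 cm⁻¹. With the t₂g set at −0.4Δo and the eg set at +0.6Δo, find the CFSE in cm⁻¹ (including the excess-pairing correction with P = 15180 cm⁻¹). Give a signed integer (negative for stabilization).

Ligand charges: 2×(+0) from H₂O and 2×(+0) from en sum to +0; with overall charge +3, Co is +3.
Co is in group 9, so Co³⁺ is d⁶ (9 − 3 = 6).
The d⁶ electrons fill as t₂g⁶ eg⁰.
Orbital CFSE = 6(-0.4) + 0(0.6) = -2.4Δo = -2.4 × 21660 = -51984 cm⁻¹.
Pairing penalty: 3 pairs vs 1 in the high-spin reference → 2 extra × P = 30360 cm⁻¹.
Net CFSE = -51984 + 30360 = -21624 cm⁻¹.

-21624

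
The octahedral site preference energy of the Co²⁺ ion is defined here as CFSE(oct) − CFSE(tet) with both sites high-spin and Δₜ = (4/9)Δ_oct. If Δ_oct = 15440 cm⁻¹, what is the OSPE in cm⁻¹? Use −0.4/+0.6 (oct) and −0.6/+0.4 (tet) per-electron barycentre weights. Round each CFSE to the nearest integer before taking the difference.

Co is in group 9, so Co²⁺ is d⁷ (9 − 2 = 7).
In an octahedral site d⁷ (HS) is t2g^5 e_g^2, giving CFSE(oct) = -0.8Δ_oct = -12352 cm⁻¹.
Tetrahedral e^4 t2^3 gives -1.2Δₜ = -1.2 × (4/9) × 15440 = -8235 cm⁻¹.
OSPE = CFSE(oct) − CFSE(tet) = -12352 − (-8235) = -4117 cm⁻¹.

-4117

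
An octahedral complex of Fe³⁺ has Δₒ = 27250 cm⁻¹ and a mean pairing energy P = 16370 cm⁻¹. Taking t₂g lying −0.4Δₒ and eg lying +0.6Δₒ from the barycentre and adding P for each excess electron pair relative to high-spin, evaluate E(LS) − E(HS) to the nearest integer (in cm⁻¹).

Fe sits in group 8; removing 3 electrons leaves Fe³⁺ with 8 − 3 = 5 d electrons.
In the high-spin limit (t₂g³ eg²) the orbital term is 0.0Δₒ = 0 cm⁻¹, with no excess pairing.
For low-spin the configuration is t₂g⁵ eg⁰: orbital energy -2.0 × 27250 = -54500 cm⁻¹, and 2 additional pairs relative to high-spin add 32740 cm⁻¹, giving -21760 cm⁻¹.
Thus E(LS) − E(HS) = -21760 cm⁻¹.

-21760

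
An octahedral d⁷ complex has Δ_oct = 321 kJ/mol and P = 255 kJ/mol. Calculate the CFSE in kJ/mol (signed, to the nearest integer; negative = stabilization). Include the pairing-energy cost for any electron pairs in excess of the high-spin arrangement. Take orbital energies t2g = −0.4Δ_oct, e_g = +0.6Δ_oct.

With Δ_oct > P the complex is low-spin.
Configuration: t2g^6 e_g^1.
Orbital CFSE = -1.8Δ_oct = -1.8 × 321 = -578 kJ/mol.
Excess pairs vs high-spin: 3 − 2 = 1; pairing cost = +255 kJ/mol.
Net CFSE = -578 + 255 = -323 kJ/mol.

-323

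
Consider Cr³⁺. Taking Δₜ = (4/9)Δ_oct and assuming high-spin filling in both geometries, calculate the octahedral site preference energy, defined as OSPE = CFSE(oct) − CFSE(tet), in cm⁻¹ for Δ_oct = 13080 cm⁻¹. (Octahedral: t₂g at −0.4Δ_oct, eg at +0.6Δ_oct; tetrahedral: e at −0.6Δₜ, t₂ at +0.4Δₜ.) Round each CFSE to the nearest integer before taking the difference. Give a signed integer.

Cr³⁺: group 6, so d-count = 6 − 3 = 3.
Octahedral high-spin t2g^3 e_g^0: CFSE = -1.2 × 13080 = -15696 cm⁻¹.
Tetrahedral e^2 t2^1 gives -0.8Δₜ = -0.8 × (4/9) × 13080 = -4651 cm⁻¹.
Subtracting, OSPE = -15696 − (-4651) = -11045 cm⁻¹.

-11045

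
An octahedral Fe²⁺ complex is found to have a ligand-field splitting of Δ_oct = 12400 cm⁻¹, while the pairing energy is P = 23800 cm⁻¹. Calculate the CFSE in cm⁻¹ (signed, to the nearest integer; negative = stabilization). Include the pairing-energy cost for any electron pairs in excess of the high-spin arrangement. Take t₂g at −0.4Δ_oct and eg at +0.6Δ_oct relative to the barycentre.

Fe sits in group 8; removing 2 electrons leaves Fe²⁺ with 8 − 2 = 6 d electrons.
With Δ_oct < P the complex is high-spin.
Configuration: t₂g⁴ eg².
Orbital CFSE = -0.4Δ_oct = -0.4 × 12400 = -4960 cm⁻¹.
High-spin has no excess pairs, so no pairing correction applies.

-4960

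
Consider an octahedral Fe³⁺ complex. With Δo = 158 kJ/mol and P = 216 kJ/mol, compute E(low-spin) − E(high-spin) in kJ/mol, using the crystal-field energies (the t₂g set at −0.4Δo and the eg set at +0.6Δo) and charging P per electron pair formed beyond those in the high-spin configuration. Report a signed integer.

116

Fe³⁺: group 8, so d-count = 8 − 3 = 5.
In the high-spin limit (t₂g³ eg²) the orbital term is 0.0Δo = 0 kJ/mol, with no excess pairing.
For low-spin the configuration is t₂g⁵ eg⁰: orbital energy -2.0 × 158 = -316 kJ/mol, and 2 additional pairs relative to high-spin add 432 kJ/mol, giving 116 kJ/mol.
E(LS) − E(HS) = 116 − (0) = 116 kJ/mol.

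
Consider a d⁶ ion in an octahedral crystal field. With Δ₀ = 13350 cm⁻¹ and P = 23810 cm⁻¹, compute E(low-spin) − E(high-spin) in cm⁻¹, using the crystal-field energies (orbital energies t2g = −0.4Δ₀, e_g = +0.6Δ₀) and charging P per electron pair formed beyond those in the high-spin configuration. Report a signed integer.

High-spin d⁶ fills as t2g^4 e_g^2 with CFSE 4(−0.4) + 2(+0.6) = -0.4Δ₀ = -5340 cm⁻¹.
Low-spin t2g^6 e_g^0 gives -2.4Δ₀ = -32040 cm⁻¹, but forming 2 extra pairs costs 2P = 47620 cm⁻¹, so E(LS) = -32040 + 47620 = 15580 cm⁻¹.
Thus E(LS) − E(HS) = 20920 cm⁻¹.

20920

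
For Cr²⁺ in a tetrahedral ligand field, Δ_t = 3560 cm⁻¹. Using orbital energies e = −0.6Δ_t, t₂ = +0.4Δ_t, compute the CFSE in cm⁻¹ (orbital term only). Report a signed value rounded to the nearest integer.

Group 6 minus oxidation state +2 gives a d⁴ configuration for Cr²⁺.
With tetrahedral geometry the complex is necessarily high-spin.
Electron filling gives e² t₂².
CFSE(orbital) = 2×(-0.6Δ_t) + 2×(0.4Δ_t) = -0.4Δ_t; with Δ_t = 3560 cm⁻¹ that is -1424 cm⁻¹.

-1424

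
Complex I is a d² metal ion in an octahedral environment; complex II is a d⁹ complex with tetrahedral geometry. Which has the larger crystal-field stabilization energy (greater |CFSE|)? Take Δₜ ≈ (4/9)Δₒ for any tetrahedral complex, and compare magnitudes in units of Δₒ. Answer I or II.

I: t₂g² eg⁰, CFSE = -0.8Δₒ.
II: With tetrahedral geometry the complex is necessarily high-spin; e^4 t2^5, CFSE = -0.4Δₜ ≈ -0.18Δₒ.
So I has the larger |CFSE|.

I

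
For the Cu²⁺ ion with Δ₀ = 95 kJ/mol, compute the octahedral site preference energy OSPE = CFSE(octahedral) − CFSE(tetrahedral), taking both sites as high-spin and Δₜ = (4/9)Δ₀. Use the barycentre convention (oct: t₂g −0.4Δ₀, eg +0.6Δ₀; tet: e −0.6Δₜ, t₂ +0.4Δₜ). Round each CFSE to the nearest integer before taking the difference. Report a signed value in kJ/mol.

-40

Group 11 minus oxidation state +2 gives a d⁹ configuration for Cu²⁺.
Octahedral (high-spin): t₂g⁶ eg³, CFSE = 6(−0.4) + 3(+0.6) = -0.6Δ₀ = -0.6 × 95 = -57 kJ/mol.
In a tetrahedral site the filling is e⁴ t₂⁵: CFSE(tet) = -0.4Δₜ = -0.4 × (4/9)(95) = -17 kJ/mol.
OSPE = -57 − (-17) = -40 kJ/mol.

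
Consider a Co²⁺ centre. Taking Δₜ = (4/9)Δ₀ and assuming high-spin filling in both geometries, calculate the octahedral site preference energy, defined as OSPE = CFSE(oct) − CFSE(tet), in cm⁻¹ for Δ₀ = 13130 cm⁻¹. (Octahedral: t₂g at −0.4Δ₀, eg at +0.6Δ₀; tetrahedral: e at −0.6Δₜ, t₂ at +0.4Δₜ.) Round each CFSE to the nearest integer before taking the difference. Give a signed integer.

-3501

Co is in group 9, so Co²⁺ is d⁷ (9 − 2 = 7).
Octahedral high-spin t₂g⁵ eg²: CFSE = -0.8 × 13130 = -10504 cm⁻¹.
Tetrahedral e⁴ t₂³ gives -1.2Δₜ = -1.2 × (4/9) × 13130 = -7003 cm⁻¹.
OSPE = -10504 − (-7003) = -3501 cm⁻¹.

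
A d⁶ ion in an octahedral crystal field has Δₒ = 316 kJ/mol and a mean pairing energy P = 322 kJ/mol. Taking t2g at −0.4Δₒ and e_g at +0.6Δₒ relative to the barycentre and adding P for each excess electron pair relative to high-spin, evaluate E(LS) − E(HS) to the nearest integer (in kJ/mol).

High-spin d⁶ fills as t2g^4 e_g^2 with CFSE 4(−0.4) + 2(+0.6) = -0.4Δₒ = -126 kJ/mol.
Low-spin t2g^6 e_g^0 gives -2.4Δₒ = -758 kJ/mol, but forming 2 extra pairs costs 2P = 644 kJ/mol, so E(LS) = -758 + 644 = -114 kJ/mol.
E(LS) − E(HS) = -114 − (-126) = 12 kJ/mol.

12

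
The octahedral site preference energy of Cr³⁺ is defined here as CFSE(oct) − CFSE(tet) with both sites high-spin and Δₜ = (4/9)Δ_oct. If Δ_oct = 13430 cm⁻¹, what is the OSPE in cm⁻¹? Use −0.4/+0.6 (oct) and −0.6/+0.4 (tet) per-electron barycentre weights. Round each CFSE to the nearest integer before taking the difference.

-11341

Group 6 minus oxidation state +3 gives a d³ configuration for Cr³⁺.
Octahedral (high-spin): t2g^3 e_g^0, CFSE = 3(−0.4) + 0(+0.6) = -1.2Δ_oct = -1.2 × 13430 = -16116 cm⁻¹.
Tetrahedral e^2 t2^1 gives -0.8Δₜ = -0.8 × (4/9) × 13430 = -4775 cm⁻¹.
OSPE = CFSE(oct) − CFSE(tet) = -16116 − (-4775) = -11341 cm⁻¹.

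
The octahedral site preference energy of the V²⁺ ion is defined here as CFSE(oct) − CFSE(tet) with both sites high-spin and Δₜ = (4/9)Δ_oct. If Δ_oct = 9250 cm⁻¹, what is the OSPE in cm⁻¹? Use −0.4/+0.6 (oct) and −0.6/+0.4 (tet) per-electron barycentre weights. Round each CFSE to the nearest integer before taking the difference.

V²⁺: group 5, so d-count = 5 − 2 = 3.
Octahedral (high-spin): t₂g³ eg⁰, CFSE = 3(−0.4) + 0(+0.6) = -1.2Δ_oct = -1.2 × 9250 = -11100 cm⁻¹.
Tetrahedral: e² t₂¹, CFSE = 2(−0.6) + 1(+0.4) = -0.8Δₜ = -0.8 × (4/9) × 9250 = -3289 cm⁻¹.
OSPE = CFSE(oct) − CFSE(tet) = -11100 − (-3289) = -7811 cm⁻¹.

-7811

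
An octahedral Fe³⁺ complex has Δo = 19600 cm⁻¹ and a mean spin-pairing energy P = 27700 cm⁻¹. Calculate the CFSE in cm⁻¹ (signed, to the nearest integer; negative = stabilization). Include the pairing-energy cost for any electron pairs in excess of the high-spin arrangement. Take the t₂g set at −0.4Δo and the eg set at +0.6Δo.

0

Fe³⁺: group 8, so d-count = 8 − 3 = 5.
Here Δo < P (19600 < 27700), so the high-spin state is favoured.
Filling d⁵ accordingly: t₂g³ eg².
Orbital CFSE = 0.0Δo = 0.0 × 19600 = 0 cm⁻¹.
High-spin has no excess pairs, so no pairing correction applies.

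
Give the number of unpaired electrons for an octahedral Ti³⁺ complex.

1

Ti³⁺: group 4, so d-count = 4 − 3 = 1.
For octahedral d¹ the high- and low-spin configurations coincide.
Configuration: t₂g¹ eg⁰, giving 1 unpaired electron.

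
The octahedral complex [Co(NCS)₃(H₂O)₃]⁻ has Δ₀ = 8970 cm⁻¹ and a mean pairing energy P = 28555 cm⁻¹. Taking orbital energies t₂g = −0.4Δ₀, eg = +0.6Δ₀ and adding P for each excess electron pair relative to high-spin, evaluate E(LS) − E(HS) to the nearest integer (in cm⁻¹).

19585

Ligand charges: 3×(-1) from NCS⁻ and 3×(+0) from H₂O sum to -3; with overall charge -1, Co is +2.
Co is in group 9, so Co²⁺ is d⁷ (9 − 2 = 7).
High-spin d⁷ fills as t₂g⁵ eg² with CFSE 5(−0.4) + 2(+0.6) = -0.8Δ₀ = -7176 cm⁻¹.
Low-spin: t₂g⁶ eg¹, orbital CFSE = -1.8Δ₀ = -16146 cm⁻¹; plus 1 excess pair × P = +28555 cm⁻¹; total 12409 cm⁻¹.
The difference is 12409 − (-7176) = 19585 cm⁻¹, so high-spin lies lower.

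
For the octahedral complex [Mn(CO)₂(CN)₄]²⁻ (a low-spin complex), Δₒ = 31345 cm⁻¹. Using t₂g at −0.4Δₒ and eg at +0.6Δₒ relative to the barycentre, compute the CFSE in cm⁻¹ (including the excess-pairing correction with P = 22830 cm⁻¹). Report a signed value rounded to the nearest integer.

Ligand charges: 2×(+0) from CO and 4×(-1) from CN⁻ sum to -4; with overall charge -2, Mn is +2.
Mn sits in group 7; removing 2 electrons leaves Mn²⁺ with 7 − 2 = 5 d electrons.
Electron filling gives t₂g⁵ eg⁰.
The orbital stabilization is -2.0Δₒ = -2.0 × 31345 = -62690 cm⁻¹.
Pairing penalty: 2 pairs vs 0 in the high-spin reference → 2 extra × P = 45660 cm⁻¹.
Overall CFSE = -62690 + 45660 = -17030 cm⁻¹.

-17030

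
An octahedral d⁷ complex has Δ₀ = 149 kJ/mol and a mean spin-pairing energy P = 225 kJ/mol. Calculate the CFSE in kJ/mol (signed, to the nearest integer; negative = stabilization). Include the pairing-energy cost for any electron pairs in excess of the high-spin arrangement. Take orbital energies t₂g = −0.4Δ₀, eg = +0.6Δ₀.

-119

Here Δ₀ < P (149 < 225), so the high-spin state is favoured.
That gives t₂g⁵ eg².
Orbital CFSE = -0.8Δ₀ = -0.8 × 149 = -119 kJ/mol.
High-spin has no excess pairs, so no pairing correction applies.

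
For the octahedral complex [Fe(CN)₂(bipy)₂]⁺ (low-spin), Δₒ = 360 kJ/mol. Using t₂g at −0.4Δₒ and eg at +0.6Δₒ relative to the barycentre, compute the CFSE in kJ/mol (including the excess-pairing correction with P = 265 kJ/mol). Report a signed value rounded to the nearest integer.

-190

Ligand charges: 2×(-1) from CN⁻ and 2×(+0) from bipy sum to -2; with overall charge +1, Fe is +3.
Group 8 minus oxidation state +3 gives a d⁵ configuration for Fe³⁺.
Electron filling gives t₂g⁵ eg⁰.
Orbital CFSE = 5(-0.4) + 0(0.6) = -2.0Δₒ = -2.0 × 360 = -720 kJ/mol.
High-spin d⁵ would be t₂g³ eg² with 0 pairs; low-spin has 2, so 2 excess pairs cost +2P = +530 kJ/mol.
Net CFSE = -720 + 530 = -190 kJ/mol.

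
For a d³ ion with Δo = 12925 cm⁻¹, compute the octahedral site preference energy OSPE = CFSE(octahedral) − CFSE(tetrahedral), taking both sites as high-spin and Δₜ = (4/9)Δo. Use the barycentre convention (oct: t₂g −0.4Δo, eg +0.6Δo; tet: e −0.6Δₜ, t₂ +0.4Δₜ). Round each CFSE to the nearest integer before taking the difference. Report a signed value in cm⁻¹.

Octahedral (high-spin): t₂g³ eg⁰, CFSE = 3(−0.4) + 0(+0.6) = -1.2Δo = -1.2 × 12925 = -15510 cm⁻¹.
Tetrahedral: e² t₂¹, CFSE = 2(−0.6) + 1(+0.4) = -0.8Δₜ = -0.8 × (4/9) × 12925 = -4596 cm⁻¹.
Subtracting, OSPE = -15510 − (-4596) = -10914 cm⁻¹.

-10914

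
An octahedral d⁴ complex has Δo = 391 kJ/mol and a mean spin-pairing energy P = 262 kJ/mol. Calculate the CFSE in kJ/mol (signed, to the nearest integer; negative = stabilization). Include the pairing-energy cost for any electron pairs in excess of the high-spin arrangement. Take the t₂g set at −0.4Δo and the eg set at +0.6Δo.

-364

With Δo > P the complex is low-spin.
That gives t₂g⁴ eg⁰.
Orbital CFSE = -1.6Δo = -1.6 × 391 = -626 kJ/mol.
Excess pairs vs high-spin: 1 − 0 = 1; pairing cost = +262 kJ/mol.
Net CFSE = -626 + 262 = -364 kJ/mol.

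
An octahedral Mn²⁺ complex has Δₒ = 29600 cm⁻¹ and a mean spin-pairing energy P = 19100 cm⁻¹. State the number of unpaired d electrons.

1

Mn²⁺: group 7, so d-count = 7 − 2 = 5.
Here Δₒ > P (29600 > 19100), so the low-spin state is favoured.
That gives t₂g⁵ eg⁰.
Unpaired electrons: 1.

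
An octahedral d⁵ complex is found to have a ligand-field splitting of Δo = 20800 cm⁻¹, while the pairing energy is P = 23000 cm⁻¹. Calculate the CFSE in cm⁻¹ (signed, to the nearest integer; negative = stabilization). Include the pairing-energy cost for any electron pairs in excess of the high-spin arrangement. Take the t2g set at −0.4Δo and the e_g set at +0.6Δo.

With Δo < P the complex is high-spin.
That gives t2g^3 e_g^2.
Orbital CFSE = 0.0Δo = 0.0 × 20800 = 0 cm⁻¹.
High-spin has no excess pairs, so no pairing correction applies.

0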